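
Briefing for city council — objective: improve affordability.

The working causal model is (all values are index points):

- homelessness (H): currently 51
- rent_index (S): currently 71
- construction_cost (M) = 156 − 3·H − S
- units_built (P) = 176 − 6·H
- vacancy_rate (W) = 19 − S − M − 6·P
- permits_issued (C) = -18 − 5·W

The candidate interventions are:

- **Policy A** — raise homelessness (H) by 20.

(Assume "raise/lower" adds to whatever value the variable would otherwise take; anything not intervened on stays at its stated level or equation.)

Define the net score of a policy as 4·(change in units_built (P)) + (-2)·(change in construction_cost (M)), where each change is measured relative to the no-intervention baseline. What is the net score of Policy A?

-360

Baseline:
  H = 51
  S = 71
  M = 156 − 3·51 − 71 = -68
  P = 176 − 6·51 = -130
Policy A (H + 20):
  H = 51 + 20 = 71
  S = 71
  M = 156 − 3·71 − 71 = -128
  P = 176 − 6·71 = -250
ΔP = -250 − (-130) = -120; ΔM = -128 − (-68) = -60
Score = 4·(-120) + (-2)·(-60) = -360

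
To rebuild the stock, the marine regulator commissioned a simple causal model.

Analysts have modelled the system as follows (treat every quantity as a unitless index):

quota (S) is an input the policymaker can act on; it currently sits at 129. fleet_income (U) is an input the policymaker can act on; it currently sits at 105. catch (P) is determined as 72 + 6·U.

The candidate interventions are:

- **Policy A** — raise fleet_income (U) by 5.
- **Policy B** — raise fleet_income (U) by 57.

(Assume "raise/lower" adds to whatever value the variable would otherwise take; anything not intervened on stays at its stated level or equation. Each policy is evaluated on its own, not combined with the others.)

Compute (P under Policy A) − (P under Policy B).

Policy A (U + 5):
  U = 105 + 5 = 110
  P = 72 + 6·110 = 732
Policy B (U + 57):
  U = 105 + 57 = 162
  P = 72 + 6·162 = 1044
P: 732 − 1044 = -312

-312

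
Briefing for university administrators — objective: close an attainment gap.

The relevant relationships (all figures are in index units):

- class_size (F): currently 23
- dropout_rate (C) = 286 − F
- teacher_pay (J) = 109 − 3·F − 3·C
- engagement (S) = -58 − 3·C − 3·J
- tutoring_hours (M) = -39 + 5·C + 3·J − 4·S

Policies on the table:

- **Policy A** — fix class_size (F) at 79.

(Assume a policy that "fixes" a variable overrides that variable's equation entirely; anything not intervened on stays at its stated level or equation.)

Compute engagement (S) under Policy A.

1568

Policy A (F := 79):
  F = 79
  C = 286 − 79 = 207
  J = 109 − 3·79 − 3·207 = -749
  S = -58 − 3·207 − 3·(-749) = 1568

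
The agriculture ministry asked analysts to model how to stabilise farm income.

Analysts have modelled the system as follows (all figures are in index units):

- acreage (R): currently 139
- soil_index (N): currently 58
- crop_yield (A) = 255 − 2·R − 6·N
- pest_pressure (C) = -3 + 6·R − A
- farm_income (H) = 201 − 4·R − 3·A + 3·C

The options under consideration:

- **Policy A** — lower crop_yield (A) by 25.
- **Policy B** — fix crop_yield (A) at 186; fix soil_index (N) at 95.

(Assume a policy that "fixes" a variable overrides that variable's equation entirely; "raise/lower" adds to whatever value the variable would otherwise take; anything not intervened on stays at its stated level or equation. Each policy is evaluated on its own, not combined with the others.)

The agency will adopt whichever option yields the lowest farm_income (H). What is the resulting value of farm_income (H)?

Policy A (A − 25):
  R = 139
  N = 58
  A = 255 − 2·139 − 6·58 (−25 from intervention) = -396
  C = -3 + 6·139 − (-396) = 1227
  H = 201 − 4·139 − 3·(-396) + 3·1227 = 4514
Policy B (A := 186, N := 95):
  R = 139
  N = 95
  A = 186
  C = -3 + 6·139 − 186 = 645
  H = 201 − 4·139 − 3·186 + 3·645 = 1022
Comparing — Policy A: H=4514, Policy B: H=1022. Lowest is 1022 (Policy B).

1022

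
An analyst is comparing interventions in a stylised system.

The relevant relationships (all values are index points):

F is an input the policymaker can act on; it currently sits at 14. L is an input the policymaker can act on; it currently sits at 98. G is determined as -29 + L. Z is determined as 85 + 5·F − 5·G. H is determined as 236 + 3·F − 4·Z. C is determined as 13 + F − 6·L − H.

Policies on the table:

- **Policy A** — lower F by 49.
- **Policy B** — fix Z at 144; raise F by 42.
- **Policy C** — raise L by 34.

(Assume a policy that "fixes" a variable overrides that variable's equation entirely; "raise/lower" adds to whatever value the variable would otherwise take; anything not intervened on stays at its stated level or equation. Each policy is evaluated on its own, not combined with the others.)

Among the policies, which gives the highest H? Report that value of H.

1871

Policy A (F − 49):
  F = 14 − 49 = -35
  L = 98
  G = -29 + 98 = 69
  Z = 85 + 5·(-35) − 5·69 = -435
  H = 236 + 3·(-35) − 4·(-435) = 1871
Policy B (Z := 144, F + 42):
  F = 14 + 42 = 56
  L = 98
  G = -29 + 98 = 69
  Z = 144
  H = 236 + 3·56 − 4·144 = -172
Policy C (L + 34):
  F = 14
  L = 98 + 34 = 132
  G = -29 + 132 = 103
  Z = 85 + 5·14 − 5·103 = -360
  H = 236 + 3·14 − 4·(-360) = 1718
Comparing — Policy A: H=1871, Policy B: H=-172, Policy C: H=1718. Highest is 1871 (Policy A).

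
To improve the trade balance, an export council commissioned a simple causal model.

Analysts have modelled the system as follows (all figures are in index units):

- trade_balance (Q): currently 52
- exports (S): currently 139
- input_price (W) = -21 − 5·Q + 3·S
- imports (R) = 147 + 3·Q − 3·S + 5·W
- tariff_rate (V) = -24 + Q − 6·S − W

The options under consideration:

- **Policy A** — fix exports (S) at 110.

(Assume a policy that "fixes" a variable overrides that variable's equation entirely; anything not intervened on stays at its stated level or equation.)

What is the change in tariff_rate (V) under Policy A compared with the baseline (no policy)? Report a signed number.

261

Baseline:
  Q = 52
  S = 139
  W = -21 − 5·52 + 3·139 = 136
  V = -24 + 52 − 6·139 − 136 = -942
Policy A (S := 110):
  Q = 52
  S = 110
  W = -21 − 5·52 + 3·110 = 49
  V = -24 + 52 − 6·110 − 49 = -681
Change in V: -681 − (-942) = 261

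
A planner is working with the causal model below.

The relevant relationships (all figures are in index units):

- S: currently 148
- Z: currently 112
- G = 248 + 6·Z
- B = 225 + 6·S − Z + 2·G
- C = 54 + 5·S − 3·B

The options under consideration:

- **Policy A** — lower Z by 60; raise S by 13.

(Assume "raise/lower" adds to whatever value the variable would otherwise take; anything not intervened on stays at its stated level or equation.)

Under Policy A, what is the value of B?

2259

Policy A (Z − 60, S + 13):
  S = 148 + 13 = 161
  Z = 112 − 60 = 52
  G = 248 + 6·52 = 560
  B = 225 + 6·161 − 52 + 2·560 = 2259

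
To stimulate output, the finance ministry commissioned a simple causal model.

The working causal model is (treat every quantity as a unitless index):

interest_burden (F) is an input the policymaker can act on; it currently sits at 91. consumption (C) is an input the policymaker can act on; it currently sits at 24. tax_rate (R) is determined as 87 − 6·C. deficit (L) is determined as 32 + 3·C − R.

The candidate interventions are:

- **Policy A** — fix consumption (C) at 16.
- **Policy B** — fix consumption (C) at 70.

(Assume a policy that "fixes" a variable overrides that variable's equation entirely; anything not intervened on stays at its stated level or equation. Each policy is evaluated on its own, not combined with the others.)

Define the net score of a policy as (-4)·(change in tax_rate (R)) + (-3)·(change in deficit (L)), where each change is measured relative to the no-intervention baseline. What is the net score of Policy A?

Baseline:
  C = 24
  R = 87 − 6·24 = -57
  L = 32 + 3·24 − (-57) = 161
Policy A (C := 16):
  C = 16
  R = 87 − 6·16 = -9
  L = 32 + 3·16 − (-9) = 89
ΔR = -9 − (-57) = 48; ΔL = 89 − 161 = -72
Score = (-4)·48 + (-3)·(-72) = 24

24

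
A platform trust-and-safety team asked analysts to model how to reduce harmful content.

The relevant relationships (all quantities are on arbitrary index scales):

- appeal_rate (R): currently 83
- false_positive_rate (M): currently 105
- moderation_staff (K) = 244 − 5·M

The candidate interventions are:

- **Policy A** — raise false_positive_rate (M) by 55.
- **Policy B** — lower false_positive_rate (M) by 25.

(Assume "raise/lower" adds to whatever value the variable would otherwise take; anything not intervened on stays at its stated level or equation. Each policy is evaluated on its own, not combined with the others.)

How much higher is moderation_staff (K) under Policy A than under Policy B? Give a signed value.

Policy A (M + 55):
  M = 105 + 55 = 160
  K = 244 − 5·160 = -556
Policy B (M − 25):
  M = 105 − 25 = 80
  K = 244 − 5·80 = -156
K: -556 − (-156) = -400

-400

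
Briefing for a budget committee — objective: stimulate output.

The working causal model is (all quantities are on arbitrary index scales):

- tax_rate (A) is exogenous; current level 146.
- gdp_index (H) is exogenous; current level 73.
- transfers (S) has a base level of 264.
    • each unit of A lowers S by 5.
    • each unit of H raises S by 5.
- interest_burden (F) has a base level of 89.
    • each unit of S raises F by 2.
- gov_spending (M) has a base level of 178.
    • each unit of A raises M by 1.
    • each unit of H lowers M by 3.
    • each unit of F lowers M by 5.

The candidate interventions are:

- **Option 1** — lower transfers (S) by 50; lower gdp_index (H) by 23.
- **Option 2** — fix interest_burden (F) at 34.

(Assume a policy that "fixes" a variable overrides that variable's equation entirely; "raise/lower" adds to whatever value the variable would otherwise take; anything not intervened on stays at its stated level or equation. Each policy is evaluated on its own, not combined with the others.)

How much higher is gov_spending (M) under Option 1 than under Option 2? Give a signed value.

Option 1 (S − 50, H − 23):
  A = 146
  H = 73 − 23 = 50
  S = 264 − 5·146 + 5·50 (−50 from intervention) = -266
  F = 89 + 2·(-266) = -443
  M = 178 + 146 − 3·50 − 5·(-443) = 2389
Option 2 (F := 34):
  A = 146
  H = 73
  S = 264 − 5·146 + 5·73 = -101
  F = 34
  M = 178 + 146 − 3·73 − 5·34 = -65
M: 2389 − (-65) = 2454

2454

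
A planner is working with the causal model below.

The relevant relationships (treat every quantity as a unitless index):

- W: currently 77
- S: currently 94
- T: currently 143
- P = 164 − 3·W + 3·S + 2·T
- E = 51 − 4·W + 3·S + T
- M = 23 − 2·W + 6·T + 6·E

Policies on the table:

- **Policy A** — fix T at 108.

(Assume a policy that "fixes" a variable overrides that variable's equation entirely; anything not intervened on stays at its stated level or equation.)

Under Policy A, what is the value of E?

Policy A (T := 108):
  W = 77
  S = 94
  T = 108
  E = 51 − 4·77 + 3·94 + 108 = 133

133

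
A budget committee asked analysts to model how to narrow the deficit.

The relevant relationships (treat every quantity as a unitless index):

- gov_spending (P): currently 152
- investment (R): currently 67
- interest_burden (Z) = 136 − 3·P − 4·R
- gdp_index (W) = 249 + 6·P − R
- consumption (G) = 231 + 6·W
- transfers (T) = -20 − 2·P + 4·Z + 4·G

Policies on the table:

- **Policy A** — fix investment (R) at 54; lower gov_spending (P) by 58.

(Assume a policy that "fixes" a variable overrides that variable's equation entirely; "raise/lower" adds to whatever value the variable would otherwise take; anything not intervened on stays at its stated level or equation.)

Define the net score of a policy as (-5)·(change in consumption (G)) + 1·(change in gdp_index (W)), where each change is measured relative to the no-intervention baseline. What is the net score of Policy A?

9715

Baseline:
  P = 152
  R = 67
  W = 249 + 6·152 − 67 = 1094
  G = 231 + 6·1094 = 6795
Policy A (R := 54, P − 58):
  P = 152 − 58 = 94
  R = 54
  W = 249 + 6·94 − 54 = 759
  G = 231 + 6·759 = 4785
ΔG = 4785 − 6795 = -2010; ΔW = 759 − 1094 = -335
Score = (-5)·(-2010) + 1·(-335) = 9715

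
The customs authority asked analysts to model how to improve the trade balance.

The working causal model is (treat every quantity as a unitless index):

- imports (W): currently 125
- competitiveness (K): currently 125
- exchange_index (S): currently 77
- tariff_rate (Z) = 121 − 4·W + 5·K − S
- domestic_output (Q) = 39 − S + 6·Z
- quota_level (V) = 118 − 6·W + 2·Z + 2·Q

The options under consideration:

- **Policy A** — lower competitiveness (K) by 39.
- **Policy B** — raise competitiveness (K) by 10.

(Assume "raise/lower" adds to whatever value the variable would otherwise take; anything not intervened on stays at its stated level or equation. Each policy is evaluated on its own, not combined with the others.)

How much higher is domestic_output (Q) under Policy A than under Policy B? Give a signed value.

Policy A (K − 39):
  W = 125
  K = 125 − 39 = 86
  S = 77
  Z = 121 − 4·125 + 5·86 − 77 = -26
  Q = 39 − 77 + 6·(-26) = -194
Policy B (K + 10):
  W = 125
  K = 125 + 10 = 135
  S = 77
  Z = 121 − 4·125 + 5·135 − 77 = 219
  Q = 39 − 77 + 6·219 = 1276
Q: -194 − 1276 = -1470

-1470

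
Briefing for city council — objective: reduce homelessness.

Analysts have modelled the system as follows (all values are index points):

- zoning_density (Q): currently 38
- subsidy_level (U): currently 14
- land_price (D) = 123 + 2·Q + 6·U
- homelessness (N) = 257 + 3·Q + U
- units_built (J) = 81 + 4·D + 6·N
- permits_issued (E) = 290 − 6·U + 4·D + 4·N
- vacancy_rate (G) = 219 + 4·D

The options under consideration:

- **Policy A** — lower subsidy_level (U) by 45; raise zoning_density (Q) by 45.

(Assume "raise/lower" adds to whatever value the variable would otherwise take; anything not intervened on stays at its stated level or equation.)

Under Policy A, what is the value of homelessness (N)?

Policy A (U − 45, Q + 45):
  Q = 38 + 45 = 83
  U = 14 − 45 = -31
  N = 257 + 3·83 + (-31) = 475

475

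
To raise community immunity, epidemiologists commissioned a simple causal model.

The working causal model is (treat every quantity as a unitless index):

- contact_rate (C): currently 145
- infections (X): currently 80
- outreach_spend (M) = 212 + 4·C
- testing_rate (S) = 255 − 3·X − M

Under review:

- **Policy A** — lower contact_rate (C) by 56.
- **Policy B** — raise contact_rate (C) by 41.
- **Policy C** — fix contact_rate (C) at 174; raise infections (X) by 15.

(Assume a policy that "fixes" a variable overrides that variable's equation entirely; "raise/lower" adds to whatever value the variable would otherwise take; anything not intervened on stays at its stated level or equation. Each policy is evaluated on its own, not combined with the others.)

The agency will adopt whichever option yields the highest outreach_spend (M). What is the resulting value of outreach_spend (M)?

956

Policy A (C − 56):
  C = 145 − 56 = 89
  M = 212 + 4·89 = 568
Policy B (C + 41):
  C = 145 + 41 = 186
  M = 212 + 4·186 = 956
Policy C (C := 174, X + 15):
  C = 174
  M = 212 + 4·174 = 908
Comparing — Policy A: M=568, Policy B: M=956, Policy C: M=908. Highest is 956 (Policy B).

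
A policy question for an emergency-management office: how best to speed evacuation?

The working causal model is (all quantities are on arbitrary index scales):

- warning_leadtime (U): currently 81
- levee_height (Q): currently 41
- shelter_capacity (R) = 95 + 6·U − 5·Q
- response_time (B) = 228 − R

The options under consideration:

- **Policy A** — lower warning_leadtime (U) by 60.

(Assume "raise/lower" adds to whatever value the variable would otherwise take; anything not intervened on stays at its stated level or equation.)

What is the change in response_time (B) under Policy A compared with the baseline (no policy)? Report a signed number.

360

Baseline:
  U = 81
  Q = 41
  R = 95 + 6·81 − 5·41 = 376
  B = 228 − 376 = -148
Policy A (U − 60):
  U = 81 − 60 = 21
  Q = 41
  R = 95 + 6·21 − 5·41 = 16
  B = 228 − 16 = 212
Change in B: 212 − (-148) = 360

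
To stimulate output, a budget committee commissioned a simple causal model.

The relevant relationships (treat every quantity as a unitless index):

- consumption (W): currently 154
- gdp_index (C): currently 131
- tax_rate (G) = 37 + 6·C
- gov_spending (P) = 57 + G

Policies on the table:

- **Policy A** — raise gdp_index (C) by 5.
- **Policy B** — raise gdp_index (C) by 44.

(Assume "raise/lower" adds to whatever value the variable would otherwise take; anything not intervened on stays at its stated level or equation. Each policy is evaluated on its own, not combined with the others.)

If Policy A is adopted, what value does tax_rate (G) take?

853

Policy A (C + 5):
  C = 131 + 5 = 136
  G = 37 + 6·136 = 853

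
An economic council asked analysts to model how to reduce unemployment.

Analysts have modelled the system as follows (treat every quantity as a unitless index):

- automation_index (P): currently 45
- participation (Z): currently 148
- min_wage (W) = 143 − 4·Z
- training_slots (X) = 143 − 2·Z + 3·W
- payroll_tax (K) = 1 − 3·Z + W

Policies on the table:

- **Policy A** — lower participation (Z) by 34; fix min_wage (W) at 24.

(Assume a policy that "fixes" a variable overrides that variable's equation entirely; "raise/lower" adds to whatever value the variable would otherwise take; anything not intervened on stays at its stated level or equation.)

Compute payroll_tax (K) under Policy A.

Policy A (Z − 34, W := 24):
  Z = 148 − 34 = 114
  W = 24
  K = 1 − 3·114 + 24 = -317

-317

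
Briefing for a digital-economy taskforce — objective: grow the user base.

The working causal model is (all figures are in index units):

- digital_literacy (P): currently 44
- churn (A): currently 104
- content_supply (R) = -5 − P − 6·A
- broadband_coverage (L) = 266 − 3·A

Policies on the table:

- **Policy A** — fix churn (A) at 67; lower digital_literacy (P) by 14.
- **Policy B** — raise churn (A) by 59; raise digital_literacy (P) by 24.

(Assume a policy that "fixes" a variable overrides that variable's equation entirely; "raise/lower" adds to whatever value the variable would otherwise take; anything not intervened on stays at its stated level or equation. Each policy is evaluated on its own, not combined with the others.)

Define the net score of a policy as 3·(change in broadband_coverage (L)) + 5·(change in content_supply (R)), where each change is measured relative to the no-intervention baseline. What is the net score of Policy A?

1513

Baseline:
  P = 44
  A = 104
  R = -5 − 44 − 6·104 = -673
  L = 266 − 3·104 = -46
Policy A (A := 67, P − 14):
  P = 44 − 14 = 30
  A = 67
  R = -5 − 30 − 6·67 = -437
  L = 266 − 3·67 = 65
ΔL = 65 − (-46) = 111; ΔR = -437 − (-673) = 236
Score = 3·111 + 5·236 = 1513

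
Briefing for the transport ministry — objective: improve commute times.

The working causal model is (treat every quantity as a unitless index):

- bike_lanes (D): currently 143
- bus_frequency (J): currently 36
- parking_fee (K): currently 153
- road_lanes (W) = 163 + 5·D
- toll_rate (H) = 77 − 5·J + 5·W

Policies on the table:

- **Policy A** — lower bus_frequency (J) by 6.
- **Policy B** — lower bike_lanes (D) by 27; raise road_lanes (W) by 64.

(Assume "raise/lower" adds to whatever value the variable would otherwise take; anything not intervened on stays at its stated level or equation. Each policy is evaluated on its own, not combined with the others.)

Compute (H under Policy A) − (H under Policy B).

Policy A (J − 6):
  D = 143
  J = 36 − 6 = 30
  W = 163 + 5·143 = 878
  H = 77 − 5·30 + 5·878 = 4317
Policy B (D − 27, W + 64):
  D = 143 − 27 = 116
  J = 36
  W = 163 + 5·116 (+64 from intervention) = 807
  H = 77 − 5·36 + 5·807 = 3932
H: 4317 − 3932 = 385

385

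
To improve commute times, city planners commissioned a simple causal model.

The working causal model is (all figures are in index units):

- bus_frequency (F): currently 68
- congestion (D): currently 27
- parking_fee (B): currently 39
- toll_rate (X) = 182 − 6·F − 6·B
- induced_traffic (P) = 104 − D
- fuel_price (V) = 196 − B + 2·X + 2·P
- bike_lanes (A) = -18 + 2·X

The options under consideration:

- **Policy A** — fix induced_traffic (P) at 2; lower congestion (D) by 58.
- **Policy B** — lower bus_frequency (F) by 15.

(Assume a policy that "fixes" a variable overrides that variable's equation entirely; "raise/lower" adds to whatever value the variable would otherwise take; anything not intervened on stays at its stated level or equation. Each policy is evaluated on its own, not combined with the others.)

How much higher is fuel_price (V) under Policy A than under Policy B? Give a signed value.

-330

Policy A (P := 2, D − 58):
  F = 68
  D = 27 − 58 = -31
  B = 39
  X = 182 − 6·68 − 6·39 = -460
  P = 2
  V = 196 − 39 + 2·(-460) + 2·2 = -759
Policy B (F − 15):
  F = 68 − 15 = 53
  D = 27
  B = 39
  X = 182 − 6·53 − 6·39 = -370
  P = 104 − 27 = 77
  V = 196 − 39 + 2·(-370) + 2·77 = -429
V: -759 − (-429) = -330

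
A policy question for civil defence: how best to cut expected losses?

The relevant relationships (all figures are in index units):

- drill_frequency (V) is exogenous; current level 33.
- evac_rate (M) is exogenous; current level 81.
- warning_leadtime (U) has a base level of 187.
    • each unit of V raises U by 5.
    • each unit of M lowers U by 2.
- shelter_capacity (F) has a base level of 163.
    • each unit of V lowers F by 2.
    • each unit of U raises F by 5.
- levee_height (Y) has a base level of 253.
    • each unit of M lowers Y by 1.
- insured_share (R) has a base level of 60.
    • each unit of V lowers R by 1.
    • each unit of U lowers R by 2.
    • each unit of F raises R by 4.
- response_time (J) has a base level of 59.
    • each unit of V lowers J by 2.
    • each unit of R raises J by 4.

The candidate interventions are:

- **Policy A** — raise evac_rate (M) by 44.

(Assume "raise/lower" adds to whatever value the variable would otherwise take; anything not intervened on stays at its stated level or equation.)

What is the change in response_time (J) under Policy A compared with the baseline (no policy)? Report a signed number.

Baseline:
  V = 33
  M = 81
  U = 187 + 5·33 − 2·81 = 190
  F = 163 − 2·33 + 5·190 = 1047
  R = 60 − 33 − 2·190 + 4·1047 = 3835
  J = 59 − 2·33 + 4·3835 = 15333
Policy A (M + 44):
  V = 33
  M = 81 + 44 = 125
  U = 187 + 5·33 − 2·125 = 102
  F = 163 − 2·33 + 5·102 = 607
  R = 60 − 33 − 2·102 + 4·607 = 2251
  J = 59 − 2·33 + 4·2251 = 8997
Change in J: 8997 − 15333 = -6336

-6336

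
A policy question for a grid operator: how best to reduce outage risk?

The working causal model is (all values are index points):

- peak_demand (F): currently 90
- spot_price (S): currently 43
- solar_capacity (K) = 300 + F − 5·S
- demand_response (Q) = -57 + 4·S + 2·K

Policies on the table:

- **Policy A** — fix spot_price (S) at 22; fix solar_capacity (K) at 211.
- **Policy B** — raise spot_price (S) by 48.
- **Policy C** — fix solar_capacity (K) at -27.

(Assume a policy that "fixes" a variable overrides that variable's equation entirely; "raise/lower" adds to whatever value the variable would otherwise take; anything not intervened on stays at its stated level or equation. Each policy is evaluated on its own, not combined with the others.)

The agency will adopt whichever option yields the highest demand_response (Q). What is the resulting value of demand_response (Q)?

Policy A (S := 22, K := 211):
  F = 90
  S = 22
  K = 211
  Q = -57 + 4·22 + 2·211 = 453
Policy B (S + 48):
  F = 90
  S = 43 + 48 = 91
  K = 300 + 90 − 5·91 = -65
  Q = -57 + 4·91 + 2·(-65) = 177
Policy C (K := -27):
  F = 90
  S = 43
  K = -27
  Q = -57 + 4·43 + 2·(-27) = 61
Comparing — Policy A: Q=453, Policy B: Q=177, Policy C: Q=61. Highest is 453 (Policy A).

453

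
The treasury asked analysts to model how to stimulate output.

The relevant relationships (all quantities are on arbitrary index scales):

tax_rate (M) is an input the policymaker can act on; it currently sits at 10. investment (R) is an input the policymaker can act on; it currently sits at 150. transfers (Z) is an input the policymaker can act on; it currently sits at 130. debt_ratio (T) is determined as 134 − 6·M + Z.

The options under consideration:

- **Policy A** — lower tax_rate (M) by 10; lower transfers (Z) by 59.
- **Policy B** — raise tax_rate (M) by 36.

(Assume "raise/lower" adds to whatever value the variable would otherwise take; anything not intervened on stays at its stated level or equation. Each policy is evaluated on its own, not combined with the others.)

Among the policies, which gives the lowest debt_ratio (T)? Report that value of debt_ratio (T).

-12

Policy A (M − 10, Z − 59):
  M = 10 − 10 = 0
  Z = 130 − 59 = 71
  T = 134 − 6·0 + 71 = 205
Policy B (M + 36):
  M = 10 + 36 = 46
  Z = 130
  T = 134 − 6·46 + 130 = -12
Comparing — Policy A: T=205, Policy B: T=-12. Lowest is -12 (Policy B).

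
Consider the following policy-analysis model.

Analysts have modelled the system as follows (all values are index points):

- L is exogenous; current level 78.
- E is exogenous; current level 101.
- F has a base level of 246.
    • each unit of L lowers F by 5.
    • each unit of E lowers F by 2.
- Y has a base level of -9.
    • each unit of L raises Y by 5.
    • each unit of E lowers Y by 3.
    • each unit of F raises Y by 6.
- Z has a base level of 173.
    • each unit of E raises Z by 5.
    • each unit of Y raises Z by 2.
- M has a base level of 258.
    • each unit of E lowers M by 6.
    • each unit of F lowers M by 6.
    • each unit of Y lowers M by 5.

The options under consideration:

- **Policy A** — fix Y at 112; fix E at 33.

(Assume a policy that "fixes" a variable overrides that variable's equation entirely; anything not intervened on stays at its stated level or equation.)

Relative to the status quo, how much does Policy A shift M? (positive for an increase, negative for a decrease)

Baseline:
  L = 78
  E = 101
  F = 246 − 5·78 − 2·101 = -346
  Y = -9 + 5·78 − 3·101 + 6·(-346) = -1998
  M = 258 − 6·101 − 6·(-346) − 5·(-1998) = 11718
Policy A (Y := 112, E := 33):
  L = 78
  E = 33
  F = 246 − 5·78 − 2·33 = -210
  Y = 112
  M = 258 − 6·33 − 6·(-210) − 5·112 = 760
Change in M: 760 − 11718 = -10958

-10958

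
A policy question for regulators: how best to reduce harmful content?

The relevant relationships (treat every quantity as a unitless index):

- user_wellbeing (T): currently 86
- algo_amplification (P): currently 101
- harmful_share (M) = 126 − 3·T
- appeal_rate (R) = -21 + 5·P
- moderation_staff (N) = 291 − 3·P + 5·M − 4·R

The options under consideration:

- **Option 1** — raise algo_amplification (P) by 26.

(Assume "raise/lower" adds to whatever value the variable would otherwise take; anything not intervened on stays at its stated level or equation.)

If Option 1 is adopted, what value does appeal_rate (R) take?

614

Option 1 (P + 26):
  P = 101 + 26 = 127
  R = -21 + 5·127 = 614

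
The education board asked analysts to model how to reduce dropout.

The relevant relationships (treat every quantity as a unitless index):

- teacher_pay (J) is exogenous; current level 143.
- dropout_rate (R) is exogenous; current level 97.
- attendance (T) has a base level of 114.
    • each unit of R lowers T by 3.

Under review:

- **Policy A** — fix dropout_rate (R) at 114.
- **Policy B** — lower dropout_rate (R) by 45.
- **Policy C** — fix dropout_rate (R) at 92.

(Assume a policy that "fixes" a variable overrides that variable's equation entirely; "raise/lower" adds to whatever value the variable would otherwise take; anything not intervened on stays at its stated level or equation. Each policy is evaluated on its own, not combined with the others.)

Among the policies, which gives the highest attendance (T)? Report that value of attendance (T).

-42

Policy A (R := 114):
  R = 114
  T = 114 − 3·114 = -228
Policy B (R − 45):
  R = 97 − 45 = 52
  T = 114 − 3·52 = -42
Policy C (R := 92):
  R = 92
  T = 114 − 3·92 = -162
Comparing — Policy A: T=-228, Policy B: T=-42, Policy C: T=-162. Highest is -42 (Policy B).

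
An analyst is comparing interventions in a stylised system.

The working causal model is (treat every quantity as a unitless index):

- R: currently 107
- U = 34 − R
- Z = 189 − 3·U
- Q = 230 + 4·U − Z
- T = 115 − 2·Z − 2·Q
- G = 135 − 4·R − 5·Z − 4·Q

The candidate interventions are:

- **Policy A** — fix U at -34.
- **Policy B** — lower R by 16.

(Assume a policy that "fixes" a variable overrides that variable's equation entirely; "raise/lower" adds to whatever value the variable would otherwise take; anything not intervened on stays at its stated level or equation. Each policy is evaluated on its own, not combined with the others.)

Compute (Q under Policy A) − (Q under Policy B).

Policy A (U := -34):
  R = 107
  U = -34
  Z = 189 − 3·(-34) = 291
  Q = 230 + 4·(-34) − 291 = -197
Policy B (R − 16):
  R = 107 − 16 = 91
  U = 34 − 91 = -57
  Z = 189 − 3·(-57) = 360
  Q = 230 + 4·(-57) − 360 = -358
Q: -197 − (-358) = 161

161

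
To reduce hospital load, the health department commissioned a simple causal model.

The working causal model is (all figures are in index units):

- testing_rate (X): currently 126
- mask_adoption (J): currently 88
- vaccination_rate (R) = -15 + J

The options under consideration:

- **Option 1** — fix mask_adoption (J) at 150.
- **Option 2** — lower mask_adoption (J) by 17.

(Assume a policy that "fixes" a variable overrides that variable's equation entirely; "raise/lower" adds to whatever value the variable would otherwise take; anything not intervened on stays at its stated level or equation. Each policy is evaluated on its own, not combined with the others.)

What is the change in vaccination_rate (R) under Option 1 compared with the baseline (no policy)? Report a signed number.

62

Baseline:
  J = 88
  R = -15 + 88 = 73
Option 1 (J := 150):
  J = 150
  R = -15 + 150 = 135
Change in R: 135 − 73 = 62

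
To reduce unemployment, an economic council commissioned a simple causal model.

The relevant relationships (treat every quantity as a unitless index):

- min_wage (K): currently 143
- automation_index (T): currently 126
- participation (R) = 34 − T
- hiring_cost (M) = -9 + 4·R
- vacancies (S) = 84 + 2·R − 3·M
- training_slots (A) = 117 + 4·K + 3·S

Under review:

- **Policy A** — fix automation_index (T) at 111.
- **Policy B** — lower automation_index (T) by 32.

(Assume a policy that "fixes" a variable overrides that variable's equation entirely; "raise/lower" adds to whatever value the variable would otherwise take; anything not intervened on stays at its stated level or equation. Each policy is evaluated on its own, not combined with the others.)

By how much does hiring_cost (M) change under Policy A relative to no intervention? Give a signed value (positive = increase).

Baseline:
  T = 126
  R = 34 − 126 = -92
  M = -9 + 4·(-92) = -377
Policy A (T := 111):
  T = 111
  R = 34 − 111 = -77
  M = -9 + 4·(-77) = -317
Change in M: -317 − (-377) = 60

60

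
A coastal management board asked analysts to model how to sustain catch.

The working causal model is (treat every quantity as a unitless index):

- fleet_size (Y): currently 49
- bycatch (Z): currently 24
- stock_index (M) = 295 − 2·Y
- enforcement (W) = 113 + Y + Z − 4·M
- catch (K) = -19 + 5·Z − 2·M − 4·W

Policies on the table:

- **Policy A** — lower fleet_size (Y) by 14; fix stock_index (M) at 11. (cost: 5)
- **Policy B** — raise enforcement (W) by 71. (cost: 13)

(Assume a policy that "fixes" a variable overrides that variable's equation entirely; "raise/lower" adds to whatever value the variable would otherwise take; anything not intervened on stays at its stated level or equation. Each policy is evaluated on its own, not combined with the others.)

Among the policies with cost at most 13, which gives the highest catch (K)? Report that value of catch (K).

1831

Policy A (Y − 14, M := 11):
  Y = 49 − 14 = 35
  Z = 24
  M = 11
  W = 113 + 35 + 24 − 4·11 = 128
  K = -19 + 5·24 − 2·11 − 4·128 = -433
Policy B (W + 71):
  Y = 49
  Z = 24
  M = 295 − 2·49 = 197
  W = 113 + 49 + 24 − 4·197 (+71 from intervention) = -531
  K = -19 + 5·24 − 2·197 − 4·(-531) = 1831
Comparing — Policy A: K=-433, Policy B: K=1831. Highest is 1831 (Policy B).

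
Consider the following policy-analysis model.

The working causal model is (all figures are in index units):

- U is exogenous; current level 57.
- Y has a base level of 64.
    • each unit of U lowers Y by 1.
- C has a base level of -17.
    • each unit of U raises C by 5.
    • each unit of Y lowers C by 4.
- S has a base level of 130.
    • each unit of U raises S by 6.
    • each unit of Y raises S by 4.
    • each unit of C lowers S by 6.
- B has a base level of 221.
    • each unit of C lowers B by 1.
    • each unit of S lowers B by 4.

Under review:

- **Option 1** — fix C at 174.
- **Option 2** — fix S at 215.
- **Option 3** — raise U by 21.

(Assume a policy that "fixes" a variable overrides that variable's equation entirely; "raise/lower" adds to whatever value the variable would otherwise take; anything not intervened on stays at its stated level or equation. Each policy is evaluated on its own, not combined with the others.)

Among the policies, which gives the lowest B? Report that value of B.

-879

Option 1 (C := 174):
  U = 57
  Y = 64 − 57 = 7
  C = 174
  S = 130 + 6·57 + 4·7 − 6·174 = -544
  B = 221 − 174 − 4·(-544) = 2223
Option 2 (S := 215):
  U = 57
  Y = 64 − 57 = 7
  C = -17 + 5·57 − 4·7 = 240
  S = 215
  B = 221 − 240 − 4·215 = -879
Option 3 (U + 21):
  U = 57 + 21 = 78
  Y = 64 − 78 = -14
  C = -17 + 5·78 − 4·(-14) = 429
  S = 130 + 6·78 + 4·(-14) − 6·429 = -2032
  B = 221 − 429 − 4·(-2032) = 7920
Comparing — Option 1: B=2223, Option 2: B=-879, Option 3: B=7920. Lowest is -879 (Option 2).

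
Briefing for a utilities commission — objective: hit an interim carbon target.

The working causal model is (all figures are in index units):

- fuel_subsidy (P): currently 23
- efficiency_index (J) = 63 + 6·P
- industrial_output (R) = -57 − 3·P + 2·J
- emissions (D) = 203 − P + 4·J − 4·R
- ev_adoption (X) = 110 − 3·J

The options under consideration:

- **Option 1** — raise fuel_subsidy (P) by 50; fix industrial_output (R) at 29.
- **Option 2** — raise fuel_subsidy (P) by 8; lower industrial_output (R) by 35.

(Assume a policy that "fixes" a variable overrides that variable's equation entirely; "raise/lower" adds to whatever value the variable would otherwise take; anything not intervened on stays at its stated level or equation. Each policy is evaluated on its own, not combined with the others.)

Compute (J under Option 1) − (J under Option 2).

Option 1 (P + 50, R := 29):
  P = 23 + 50 = 73
  J = 63 + 6·73 = 501
Option 2 (P + 8, R − 35):
  P = 23 + 8 = 31
  J = 63 + 6·31 = 249
J: 501 − 249 = 252

252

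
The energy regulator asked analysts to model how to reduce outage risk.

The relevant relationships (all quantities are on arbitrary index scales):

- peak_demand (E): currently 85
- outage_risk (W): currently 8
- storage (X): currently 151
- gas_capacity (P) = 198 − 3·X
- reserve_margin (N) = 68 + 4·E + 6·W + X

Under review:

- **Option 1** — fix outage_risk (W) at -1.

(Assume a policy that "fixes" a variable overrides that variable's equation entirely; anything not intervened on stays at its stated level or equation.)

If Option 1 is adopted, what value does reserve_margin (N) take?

553

Option 1 (W := -1):
  E = 85
  W = -1
  X = 151
  N = 68 + 4·85 + 6·(-1) + 151 = 553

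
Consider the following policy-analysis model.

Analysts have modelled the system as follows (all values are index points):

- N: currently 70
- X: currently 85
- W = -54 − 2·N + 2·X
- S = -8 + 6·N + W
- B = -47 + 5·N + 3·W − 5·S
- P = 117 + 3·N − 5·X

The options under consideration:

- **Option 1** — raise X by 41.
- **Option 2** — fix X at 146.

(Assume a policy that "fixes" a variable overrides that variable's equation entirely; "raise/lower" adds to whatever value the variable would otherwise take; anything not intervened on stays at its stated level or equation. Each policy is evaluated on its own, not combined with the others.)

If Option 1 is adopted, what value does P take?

-303

Option 1 (X + 41):
  N = 70
  X = 85 + 41 = 126
  P = 117 + 3·70 − 5·126 = -303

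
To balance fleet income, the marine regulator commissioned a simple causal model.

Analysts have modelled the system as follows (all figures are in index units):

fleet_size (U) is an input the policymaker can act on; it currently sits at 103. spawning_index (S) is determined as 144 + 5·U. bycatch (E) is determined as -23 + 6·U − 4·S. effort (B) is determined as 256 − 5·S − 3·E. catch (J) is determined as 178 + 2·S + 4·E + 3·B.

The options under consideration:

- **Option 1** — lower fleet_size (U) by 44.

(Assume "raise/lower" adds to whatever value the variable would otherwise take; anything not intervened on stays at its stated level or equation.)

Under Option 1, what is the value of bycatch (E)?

-1425

Option 1 (U − 44):
  U = 103 − 44 = 59
  S = 144 + 5·59 = 439
  E = -23 + 6·59 − 4·439 = -1425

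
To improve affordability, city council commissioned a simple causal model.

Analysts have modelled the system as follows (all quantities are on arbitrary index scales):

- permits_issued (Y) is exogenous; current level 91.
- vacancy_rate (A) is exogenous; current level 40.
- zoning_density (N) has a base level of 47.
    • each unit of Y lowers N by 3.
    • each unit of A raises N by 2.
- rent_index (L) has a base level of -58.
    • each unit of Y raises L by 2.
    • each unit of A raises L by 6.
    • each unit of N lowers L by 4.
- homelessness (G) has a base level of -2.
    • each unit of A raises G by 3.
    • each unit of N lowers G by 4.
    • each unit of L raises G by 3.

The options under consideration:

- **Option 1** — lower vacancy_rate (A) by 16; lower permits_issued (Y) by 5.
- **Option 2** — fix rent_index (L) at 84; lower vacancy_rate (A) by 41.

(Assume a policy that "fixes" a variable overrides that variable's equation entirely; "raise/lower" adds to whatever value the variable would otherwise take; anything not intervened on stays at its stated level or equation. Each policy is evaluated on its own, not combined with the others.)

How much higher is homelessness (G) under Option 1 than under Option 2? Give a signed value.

Option 1 (A − 16, Y − 5):
  Y = 91 − 5 = 86
  A = 40 − 16 = 24
  N = 47 − 3·86 + 2·24 = -163
  L = -58 + 2·86 + 6·24 − 4·(-163) = 910
  G = -2 + 3·24 − 4·(-163) + 3·910 = 3452
Option 2 (L := 84, A − 41):
  Y = 91
  A = 40 − 41 = -1
  N = 47 − 3·91 + 2·(-1) = -228
  L = 84
  G = -2 + 3·(-1) − 4·(-228) + 3·84 = 1159
G: 3452 − 1159 = 2293

2293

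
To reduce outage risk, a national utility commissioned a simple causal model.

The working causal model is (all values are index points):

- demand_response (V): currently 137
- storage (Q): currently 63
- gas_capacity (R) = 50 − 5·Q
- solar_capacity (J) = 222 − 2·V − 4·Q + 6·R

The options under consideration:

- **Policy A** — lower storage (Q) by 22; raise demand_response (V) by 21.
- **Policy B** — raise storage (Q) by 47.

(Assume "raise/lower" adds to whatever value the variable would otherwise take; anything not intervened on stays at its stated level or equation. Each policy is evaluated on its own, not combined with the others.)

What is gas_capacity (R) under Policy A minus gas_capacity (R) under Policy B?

345

Policy A (Q − 22, V + 21):
  Q = 63 − 22 = 41
  R = 50 − 5·41 = -155
Policy B (Q + 47):
  Q = 63 + 47 = 110
  R = 50 − 5·110 = -500
R: -155 − (-500) = 345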